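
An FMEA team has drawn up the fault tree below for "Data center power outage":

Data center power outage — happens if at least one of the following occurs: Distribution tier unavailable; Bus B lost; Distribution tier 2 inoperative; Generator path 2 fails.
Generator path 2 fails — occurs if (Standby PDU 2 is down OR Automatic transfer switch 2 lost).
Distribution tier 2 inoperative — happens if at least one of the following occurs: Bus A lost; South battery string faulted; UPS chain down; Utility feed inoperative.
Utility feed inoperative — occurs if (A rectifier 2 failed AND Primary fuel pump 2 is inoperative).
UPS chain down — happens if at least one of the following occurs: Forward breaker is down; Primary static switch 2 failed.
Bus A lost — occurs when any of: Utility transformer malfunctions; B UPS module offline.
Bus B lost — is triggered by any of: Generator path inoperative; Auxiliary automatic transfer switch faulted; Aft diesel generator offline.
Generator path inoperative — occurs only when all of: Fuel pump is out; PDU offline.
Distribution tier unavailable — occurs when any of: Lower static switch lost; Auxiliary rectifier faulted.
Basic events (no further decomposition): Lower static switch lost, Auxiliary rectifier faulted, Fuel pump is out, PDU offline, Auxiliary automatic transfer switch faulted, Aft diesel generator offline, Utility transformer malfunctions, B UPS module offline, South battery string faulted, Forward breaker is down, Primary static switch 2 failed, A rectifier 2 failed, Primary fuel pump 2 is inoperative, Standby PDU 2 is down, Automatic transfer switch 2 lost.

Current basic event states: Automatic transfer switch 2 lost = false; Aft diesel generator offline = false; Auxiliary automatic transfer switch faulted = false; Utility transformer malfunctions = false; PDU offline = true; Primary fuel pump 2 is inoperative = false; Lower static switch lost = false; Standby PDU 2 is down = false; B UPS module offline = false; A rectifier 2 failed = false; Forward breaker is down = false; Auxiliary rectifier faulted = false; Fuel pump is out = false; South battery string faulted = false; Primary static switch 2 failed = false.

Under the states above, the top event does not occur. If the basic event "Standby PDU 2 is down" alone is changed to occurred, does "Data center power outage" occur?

Counterfactual: set "Standby PDU 2 is down" to occurred.
Distribution tier unavailable [OR]: Lower static switch lost=not, Auxiliary rectifier faulted=not → no input occurs → does not occur.
Generator path inoperative [AND]: Fuel pump is out=not, PDU offline=occurs → not all inputs occur → does not occur.
Bus B lost [OR]: Generator path inoperative=not, Auxiliary automatic transfer switch faulted=not, Aft diesel generator offline=not → no input occurs → does not occur.
Bus A lost [OR]: Utility transformer malfunctions=not, B UPS module offline=not → no input occurs → does not occur.
UPS chain down [OR]: Forward breaker is down=not, Primary static switch 2 failed=not → no input occurs → does not occur.
Utility feed inoperative [AND]: A rectifier 2 failed=not, Primary fuel pump 2 is inoperative=not → not all inputs occur → does not occur.
Distribution tier 2 inoperative [OR]: Bus A lost=not, South battery string faulted=not, UPS chain down=not, Utility feed inoperative=not → no input occurs → does not occur.
Generator path 2 fails [OR]: Standby PDU 2 is down=occurs, Automatic transfer switch 2 lost=not → at least one input occurs → occurs.
Data center power outage [OR]: Distribution tier unavailable=not, Bus B lost=not, Distribution tier 2 inoperative=not, Generator path 2 fails=occurs → at least one input occurs → occurs.

Yes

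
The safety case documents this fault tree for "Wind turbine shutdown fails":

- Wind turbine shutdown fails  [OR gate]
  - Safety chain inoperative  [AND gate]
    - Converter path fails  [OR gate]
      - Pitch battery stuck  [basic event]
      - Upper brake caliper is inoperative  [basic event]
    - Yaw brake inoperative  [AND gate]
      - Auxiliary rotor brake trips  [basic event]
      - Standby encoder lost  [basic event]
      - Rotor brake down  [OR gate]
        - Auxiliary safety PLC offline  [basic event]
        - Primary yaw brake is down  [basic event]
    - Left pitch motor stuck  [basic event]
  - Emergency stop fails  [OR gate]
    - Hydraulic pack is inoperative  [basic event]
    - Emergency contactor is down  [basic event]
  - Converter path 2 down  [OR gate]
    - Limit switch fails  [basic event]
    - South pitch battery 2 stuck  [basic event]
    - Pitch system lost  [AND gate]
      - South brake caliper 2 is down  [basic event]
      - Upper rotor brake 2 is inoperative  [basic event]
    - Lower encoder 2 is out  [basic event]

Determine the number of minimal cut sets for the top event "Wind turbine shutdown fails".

10

Converter path fails [OR]: union of children's cut sets → 2 cut set(s).
Rotor brake down [OR]: union of children's cut sets → 2 cut set(s).
Yaw brake inoperative [AND]: one cut set from each child combined → 1 × 1 × 2 = 2 cut set(s).
Safety chain inoperative [AND]: one cut set from each child combined → 2 × 2 × 1 = 4 cut set(s).
Emergency stop fails [OR]: union of children's cut sets → 2 cut set(s).
Pitch system lost [AND]: one cut set from each child combined → 1 × 1 = 1 cut set(s).
Converter path 2 down [OR]: union of children's cut sets → 4 cut set(s).
Wind turbine shutdown fails [OR]: union of children's cut sets → 10 cut set(s).
Minimal cut sets: {Auxiliary rotor brake trips, Auxiliary safety PLC offline, Left pitch motor stuck, Pitch battery stuck, Standby encoder lost}; {Auxiliary rotor brake trips, Left pitch motor stuck, Pitch battery stuck, Primary yaw brake is down, Standby encoder lost}; {Auxiliary rotor brake trips, Auxiliary safety PLC offline, Left pitch motor stuck, Standby encoder lost, Upper brake caliper is inoperative}; {Auxiliary rotor brake trips, Left pitch motor stuck, Primary yaw brake is down, Standby encoder lost, Upper brake caliper is inoperative}; {Hydraulic pack is inoperative}; {Emergency contactor is down}; {Limit switch fails}; {South pitch battery 2 stuck}; {South brake caliper 2 is down, Upper rotor brake 2 is inoperative}; {Lower encoder 2 is out}.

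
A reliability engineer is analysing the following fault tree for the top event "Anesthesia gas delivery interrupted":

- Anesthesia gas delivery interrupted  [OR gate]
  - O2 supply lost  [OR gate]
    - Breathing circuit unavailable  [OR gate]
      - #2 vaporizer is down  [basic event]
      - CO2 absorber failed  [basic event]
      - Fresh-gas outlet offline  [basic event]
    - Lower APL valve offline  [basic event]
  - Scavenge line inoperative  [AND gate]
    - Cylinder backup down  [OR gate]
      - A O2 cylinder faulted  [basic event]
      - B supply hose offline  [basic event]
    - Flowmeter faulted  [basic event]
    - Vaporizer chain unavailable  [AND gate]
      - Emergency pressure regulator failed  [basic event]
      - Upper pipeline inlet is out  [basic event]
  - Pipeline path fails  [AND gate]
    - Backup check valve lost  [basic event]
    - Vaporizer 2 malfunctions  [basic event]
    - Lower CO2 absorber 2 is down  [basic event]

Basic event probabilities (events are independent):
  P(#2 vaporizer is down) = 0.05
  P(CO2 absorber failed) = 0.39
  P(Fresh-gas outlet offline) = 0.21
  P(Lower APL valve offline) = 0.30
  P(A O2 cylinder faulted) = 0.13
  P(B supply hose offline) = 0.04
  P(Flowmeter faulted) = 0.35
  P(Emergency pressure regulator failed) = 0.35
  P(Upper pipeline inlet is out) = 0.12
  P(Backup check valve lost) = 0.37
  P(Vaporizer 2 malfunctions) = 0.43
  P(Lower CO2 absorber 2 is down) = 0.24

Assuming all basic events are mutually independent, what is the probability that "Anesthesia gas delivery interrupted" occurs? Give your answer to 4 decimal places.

0.6925

P(Breathing circuit unavailable) [OR] = 1 − (1−0.05) × (1−0.39) × (1−0.21) = 0.542195
P(O2 supply lost) [OR] = 1 − (1−0.542195) × (1−0.30) = 0.679537
P(Cylinder backup down) [OR] = 1 − (1−0.13) × (1−0.04) = 0.164800
P(Vaporizer chain unavailable) [AND] = 0.35 × 0.12 = 0.042000
P(Scavenge line inoperative) [AND] = 0.164800 × 0.35 × 0.042000 = 0.002423
P(Pipeline path fails) [AND] = 0.37 × 0.43 × 0.24 = 0.038184
P(Anesthesia gas delivery interrupted) [OR] = 1 − (1−0.679537) × (1−0.002423) × (1−0.038184) = 0.692520
Rounded to 4 decimal places: P(Anesthesia gas delivery interrupted) ≈ 0.6925.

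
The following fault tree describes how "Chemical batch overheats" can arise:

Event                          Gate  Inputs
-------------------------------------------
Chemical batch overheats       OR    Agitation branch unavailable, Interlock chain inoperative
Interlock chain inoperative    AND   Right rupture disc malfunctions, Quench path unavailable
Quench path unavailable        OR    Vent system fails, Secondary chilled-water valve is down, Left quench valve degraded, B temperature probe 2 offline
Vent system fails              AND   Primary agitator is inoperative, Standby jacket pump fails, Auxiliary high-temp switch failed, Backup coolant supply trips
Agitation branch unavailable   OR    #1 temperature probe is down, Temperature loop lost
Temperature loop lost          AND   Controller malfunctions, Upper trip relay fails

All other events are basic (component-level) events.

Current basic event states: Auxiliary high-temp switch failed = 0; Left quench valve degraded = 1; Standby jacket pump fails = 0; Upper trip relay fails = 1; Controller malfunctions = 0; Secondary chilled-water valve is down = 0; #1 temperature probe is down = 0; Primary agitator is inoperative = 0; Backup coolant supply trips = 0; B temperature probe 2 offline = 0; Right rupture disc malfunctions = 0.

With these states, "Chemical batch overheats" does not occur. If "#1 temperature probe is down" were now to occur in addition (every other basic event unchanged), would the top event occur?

Yes

Counterfactual: set "#1 temperature probe is down" to occurred.
Temperature loop lost [AND]: Controller malfunctions=not, Upper trip relay fails=occurs → not all inputs occur → does not occur.
Agitation branch unavailable [OR]: #1 temperature probe is down=occurs, Temperature loop lost=not → at least one input occurs → occurs.
Vent system fails [AND]: Primary agitator is inoperative=not, Standby jacket pump fails=not, Auxiliary high-temp switch failed=not, Backup coolant supply trips=not → not all inputs occur → does not occur.
Quench path unavailable [OR]: Vent system fails=not, Secondary chilled-water valve is down=not, Left quench valve degraded=occurs, B temperature probe 2 offline=not → at least one input occurs → occurs.
Interlock chain inoperative [AND]: Right rupture disc malfunctions=not, Quench path unavailable=occurs → not all inputs occur → does not occur.
Chemical batch overheats [OR]: Agitation branch unavailable=occurs, Interlock chain inoperative=not → at least one input occurs → occurs.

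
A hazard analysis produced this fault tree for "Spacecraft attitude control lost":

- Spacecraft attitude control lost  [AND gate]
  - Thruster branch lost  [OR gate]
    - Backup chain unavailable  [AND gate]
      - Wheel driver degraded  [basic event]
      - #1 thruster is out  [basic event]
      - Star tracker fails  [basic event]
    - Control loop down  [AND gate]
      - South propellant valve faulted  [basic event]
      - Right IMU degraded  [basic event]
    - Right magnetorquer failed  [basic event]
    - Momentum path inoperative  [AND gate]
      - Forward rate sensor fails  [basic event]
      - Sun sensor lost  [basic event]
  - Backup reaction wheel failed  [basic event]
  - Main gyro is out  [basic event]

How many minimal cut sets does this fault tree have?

4

Backup chain unavailable [AND]: one cut set from each child combined → 1 × 1 × 1 = 1 cut set(s).
Control loop down [AND]: one cut set from each child combined → 1 × 1 = 1 cut set(s).
Momentum path inoperative [AND]: one cut set from each child combined → 1 × 1 = 1 cut set(s).
Thruster branch lost [OR]: union of children's cut sets → 4 cut set(s).
Spacecraft attitude control lost [AND]: one cut set from each child combined → 4 × 1 × 1 = 4 cut set(s).
Minimal cut sets: {#1 thruster is out, Backup reaction wheel failed, Main gyro is out, Star tracker fails, Wheel driver degraded}; {Backup reaction wheel failed, Main gyro is out, Right IMU degraded, South propellant valve faulted}; {Backup reaction wheel failed, Main gyro is out, Right magnetorquer failed}; {Backup reaction wheel failed, Forward rate sensor fails, Main gyro is out, Sun sensor lost}.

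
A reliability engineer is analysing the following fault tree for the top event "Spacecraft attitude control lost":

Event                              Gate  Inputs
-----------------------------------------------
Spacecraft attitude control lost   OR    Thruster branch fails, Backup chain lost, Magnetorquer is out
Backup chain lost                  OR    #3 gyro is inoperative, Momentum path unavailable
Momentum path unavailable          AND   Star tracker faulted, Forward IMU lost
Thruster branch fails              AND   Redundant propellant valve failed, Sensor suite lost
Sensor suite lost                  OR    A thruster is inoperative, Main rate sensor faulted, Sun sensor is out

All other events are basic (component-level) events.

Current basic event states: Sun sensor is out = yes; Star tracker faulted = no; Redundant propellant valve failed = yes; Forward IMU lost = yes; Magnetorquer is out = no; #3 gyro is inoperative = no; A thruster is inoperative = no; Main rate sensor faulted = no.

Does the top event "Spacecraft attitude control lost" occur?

Yes

Sensor suite lost [OR]: A thruster is inoperative=not, Main rate sensor faulted=not, Sun sensor is out=occurs → at least one input occurs → occurs.
Thruster branch fails [AND]: Redundant propellant valve failed=occurs, Sensor suite lost=occurs → all inputs occur → occurs.
Momentum path unavailable [AND]: Star tracker faulted=not, Forward IMU lost=occurs → not all inputs occur → does not occur.
Backup chain lost [OR]: #3 gyro is inoperative=not, Momentum path unavailable=not → no input occurs → does not occur.
Spacecraft attitude control lost [OR]: Thruster branch fails=occurs, Backup chain lost=not, Magnetorquer is out=not → at least one input occurs → occurs.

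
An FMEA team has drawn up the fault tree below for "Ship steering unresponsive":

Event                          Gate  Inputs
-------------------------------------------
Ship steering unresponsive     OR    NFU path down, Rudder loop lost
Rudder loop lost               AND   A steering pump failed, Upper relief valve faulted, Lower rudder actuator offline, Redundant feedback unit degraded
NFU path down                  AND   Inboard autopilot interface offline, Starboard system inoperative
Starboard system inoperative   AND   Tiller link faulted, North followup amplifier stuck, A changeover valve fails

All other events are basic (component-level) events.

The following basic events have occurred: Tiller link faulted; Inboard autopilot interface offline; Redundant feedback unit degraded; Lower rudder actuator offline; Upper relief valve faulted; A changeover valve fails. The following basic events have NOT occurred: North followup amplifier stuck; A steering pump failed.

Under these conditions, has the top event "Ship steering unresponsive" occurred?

No

Starboard system inoperative [AND]: Tiller link faulted=occurs, North followup amplifier stuck=not, A changeover valve fails=occurs → not all inputs occur → does not occur.
NFU path down [AND]: Inboard autopilot interface offline=occurs, Starboard system inoperative=not → not all inputs occur → does not occur.
Rudder loop lost [AND]: A steering pump failed=not, Upper relief valve faulted=occurs, Lower rudder actuator offline=occurs, Redundant feedback unit degraded=occurs → not all inputs occur → does not occur.
Ship steering unresponsive [OR]: NFU path down=not, Rudder loop lost=not → no input occurs → does not occur.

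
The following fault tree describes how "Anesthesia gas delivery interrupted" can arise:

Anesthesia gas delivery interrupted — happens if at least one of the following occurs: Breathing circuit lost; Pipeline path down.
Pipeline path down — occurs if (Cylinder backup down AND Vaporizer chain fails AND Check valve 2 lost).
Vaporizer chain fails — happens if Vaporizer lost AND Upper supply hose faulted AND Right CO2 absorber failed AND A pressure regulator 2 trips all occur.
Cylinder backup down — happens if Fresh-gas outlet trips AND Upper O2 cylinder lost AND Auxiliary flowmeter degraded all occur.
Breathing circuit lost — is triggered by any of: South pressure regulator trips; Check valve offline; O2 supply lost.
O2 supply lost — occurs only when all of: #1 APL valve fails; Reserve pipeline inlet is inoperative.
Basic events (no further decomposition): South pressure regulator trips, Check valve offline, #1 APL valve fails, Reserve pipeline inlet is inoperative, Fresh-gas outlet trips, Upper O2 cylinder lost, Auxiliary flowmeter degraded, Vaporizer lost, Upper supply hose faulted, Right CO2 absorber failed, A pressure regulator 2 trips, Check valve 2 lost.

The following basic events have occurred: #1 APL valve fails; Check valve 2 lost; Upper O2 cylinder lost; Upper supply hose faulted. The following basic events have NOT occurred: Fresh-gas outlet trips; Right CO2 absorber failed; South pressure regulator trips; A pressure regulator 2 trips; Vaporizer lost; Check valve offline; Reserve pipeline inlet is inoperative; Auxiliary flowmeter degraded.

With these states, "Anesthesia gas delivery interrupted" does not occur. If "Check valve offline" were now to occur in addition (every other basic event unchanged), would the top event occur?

Counterfactual: set "Check valve offline" to occurred.
O2 supply lost [AND]: #1 APL valve fails=occurs, Reserve pipeline inlet is inoperative=not → not all inputs occur → does not occur.
Breathing circuit lost [OR]: South pressure regulator trips=not, Check valve offline=occurs, O2 supply lost=not → at least one input occurs → occurs.
Cylinder backup down [AND]: Fresh-gas outlet trips=not, Upper O2 cylinder lost=occurs, Auxiliary flowmeter degraded=not → not all inputs occur → does not occur.
Vaporizer chain fails [AND]: Vaporizer lost=not, Upper supply hose faulted=occurs, Right CO2 absorber failed=not, A pressure regulator 2 trips=not → not all inputs occur → does not occur.
Pipeline path down [AND]: Cylinder backup down=not, Vaporizer chain fails=not, Check valve 2 lost=occurs → not all inputs occur → does not occur.
Anesthesia gas delivery interrupted [OR]: Breathing circuit lost=occurs, Pipeline path down=not → at least one input occurs → occurs.

Yes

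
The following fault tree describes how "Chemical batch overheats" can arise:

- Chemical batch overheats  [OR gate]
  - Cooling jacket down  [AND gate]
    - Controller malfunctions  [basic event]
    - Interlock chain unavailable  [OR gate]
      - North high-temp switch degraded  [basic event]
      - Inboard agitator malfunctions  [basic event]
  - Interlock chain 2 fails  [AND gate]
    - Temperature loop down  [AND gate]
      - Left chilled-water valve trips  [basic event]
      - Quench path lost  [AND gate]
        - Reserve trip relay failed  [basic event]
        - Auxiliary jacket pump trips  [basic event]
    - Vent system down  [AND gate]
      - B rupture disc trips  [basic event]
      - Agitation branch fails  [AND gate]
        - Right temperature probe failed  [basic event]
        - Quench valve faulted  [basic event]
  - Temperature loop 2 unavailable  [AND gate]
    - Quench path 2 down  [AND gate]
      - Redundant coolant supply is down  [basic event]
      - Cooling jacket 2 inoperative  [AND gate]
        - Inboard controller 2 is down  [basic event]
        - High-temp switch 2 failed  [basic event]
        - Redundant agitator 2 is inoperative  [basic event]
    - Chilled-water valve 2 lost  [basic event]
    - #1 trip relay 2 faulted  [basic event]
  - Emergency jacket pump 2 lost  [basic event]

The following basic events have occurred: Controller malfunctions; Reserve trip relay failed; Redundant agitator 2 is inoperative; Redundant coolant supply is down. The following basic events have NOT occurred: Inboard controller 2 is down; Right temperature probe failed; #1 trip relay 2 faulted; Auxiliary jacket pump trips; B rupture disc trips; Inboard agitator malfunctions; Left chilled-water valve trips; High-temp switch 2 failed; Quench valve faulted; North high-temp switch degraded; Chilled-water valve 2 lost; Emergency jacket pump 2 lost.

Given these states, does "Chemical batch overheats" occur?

No

Interlock chain unavailable [OR]: North high-temp switch degraded=not, Inboard agitator malfunctions=not → no input occurs → does not occur.
Cooling jacket down [AND]: Controller malfunctions=occurs, Interlock chain unavailable=not → not all inputs occur → does not occur.
Quench path lost [AND]: Reserve trip relay failed=occurs, Auxiliary jacket pump trips=not → not all inputs occur → does not occur.
Temperature loop down [AND]: Left chilled-water valve trips=not, Quench path lost=not → not all inputs occur → does not occur.
Agitation branch fails [AND]: Right temperature probe failed=not, Quench valve faulted=not → not all inputs occur → does not occur.
Vent system down [AND]: B rupture disc trips=not, Agitation branch fails=not → not all inputs occur → does not occur.
Interlock chain 2 fails [AND]: Temperature loop down=not, Vent system down=not → not all inputs occur → does not occur.
Cooling jacket 2 inoperative [AND]: Inboard controller 2 is down=not, High-temp switch 2 failed=not, Redundant agitator 2 is inoperative=occurs → not all inputs occur → does not occur.
Quench path 2 down [AND]: Redundant coolant supply is down=occurs, Cooling jacket 2 inoperative=not → not all inputs occur → does not occur.
Temperature loop 2 unavailable [AND]: Quench path 2 down=not, Chilled-water valve 2 lost=not, #1 trip relay 2 faulted=not → not all inputs occur → does not occur.
Chemical batch overheats [OR]: Cooling jacket down=not, Interlock chain 2 fails=not, Temperature loop 2 unavailable=not, Emergency jacket pump 2 lost=not → no input occurs → does not occur.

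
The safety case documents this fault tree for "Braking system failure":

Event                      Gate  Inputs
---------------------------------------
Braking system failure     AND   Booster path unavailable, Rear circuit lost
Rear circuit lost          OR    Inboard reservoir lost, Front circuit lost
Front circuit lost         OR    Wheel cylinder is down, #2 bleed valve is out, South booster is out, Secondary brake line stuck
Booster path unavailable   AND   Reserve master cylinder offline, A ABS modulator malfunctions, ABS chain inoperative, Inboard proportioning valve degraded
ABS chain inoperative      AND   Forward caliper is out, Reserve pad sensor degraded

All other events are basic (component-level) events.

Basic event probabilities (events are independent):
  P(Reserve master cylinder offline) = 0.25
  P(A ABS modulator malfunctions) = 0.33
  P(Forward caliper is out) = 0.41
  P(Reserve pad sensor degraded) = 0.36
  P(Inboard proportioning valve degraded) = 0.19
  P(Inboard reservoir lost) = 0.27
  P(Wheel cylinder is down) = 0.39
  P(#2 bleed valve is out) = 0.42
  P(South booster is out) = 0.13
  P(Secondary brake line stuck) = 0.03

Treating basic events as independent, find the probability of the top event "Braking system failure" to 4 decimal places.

P(ABS chain inoperative) [AND] = 0.41 × 0.36 = 0.147600
P(Booster path unavailable) [AND] = 0.25 × 0.33 × 0.147600 × 0.19 = 0.002314
P(Front circuit lost) [OR] = 1 − (1−0.39) × (1−0.42) × (1−0.13) × (1−0.03) = 0.701428
P(Rear circuit lost) [OR] = 1 − (1−0.27) × (1−0.701428) = 0.782042
P(Braking system failure) [AND] = 0.002314 × 0.782042 = 0.001810
Rounded to 4 decimal places: P(Braking system failure) ≈ 0.0018.

0.0018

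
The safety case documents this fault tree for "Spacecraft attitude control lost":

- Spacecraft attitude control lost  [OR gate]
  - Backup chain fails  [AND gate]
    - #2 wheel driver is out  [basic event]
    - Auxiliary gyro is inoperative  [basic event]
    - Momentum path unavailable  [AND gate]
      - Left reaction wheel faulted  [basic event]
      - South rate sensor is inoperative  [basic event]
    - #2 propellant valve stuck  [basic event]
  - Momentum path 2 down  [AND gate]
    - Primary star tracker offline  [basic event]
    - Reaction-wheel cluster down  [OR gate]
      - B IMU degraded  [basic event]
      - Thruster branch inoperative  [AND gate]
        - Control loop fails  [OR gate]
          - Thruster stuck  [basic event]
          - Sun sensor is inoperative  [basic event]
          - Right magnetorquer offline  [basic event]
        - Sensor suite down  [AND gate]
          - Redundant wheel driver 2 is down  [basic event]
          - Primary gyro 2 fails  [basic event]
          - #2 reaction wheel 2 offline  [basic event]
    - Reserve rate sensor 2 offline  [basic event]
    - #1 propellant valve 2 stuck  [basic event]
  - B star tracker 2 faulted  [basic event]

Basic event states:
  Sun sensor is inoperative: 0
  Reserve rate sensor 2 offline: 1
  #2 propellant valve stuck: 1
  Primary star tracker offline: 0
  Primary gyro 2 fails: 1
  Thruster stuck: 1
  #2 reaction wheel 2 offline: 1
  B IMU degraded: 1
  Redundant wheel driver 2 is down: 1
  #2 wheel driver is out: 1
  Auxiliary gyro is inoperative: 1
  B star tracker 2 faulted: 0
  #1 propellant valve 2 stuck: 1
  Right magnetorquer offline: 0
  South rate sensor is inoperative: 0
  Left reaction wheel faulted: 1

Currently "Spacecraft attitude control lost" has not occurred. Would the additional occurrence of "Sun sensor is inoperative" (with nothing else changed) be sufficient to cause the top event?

No

Counterfactual: set "Sun sensor is inoperative" to occurred.
Momentum path unavailable [AND]: Left reaction wheel faulted=occurs, South rate sensor is inoperative=not → not all inputs occur → does not occur.
Backup chain fails [AND]: #2 wheel driver is out=occurs, Auxiliary gyro is inoperative=occurs, Momentum path unavailable=not, #2 propellant valve stuck=occurs → not all inputs occur → does not occur.
Control loop fails [OR]: Thruster stuck=occurs, Sun sensor is inoperative=occurs, Right magnetorquer offline=not → at least one input occurs → occurs.
Sensor suite down [AND]: Redundant wheel driver 2 is down=occurs, Primary gyro 2 fails=occurs, #2 reaction wheel 2 offline=occurs → all inputs occur → occurs.
Thruster branch inoperative [AND]: Control loop fails=occurs, Sensor suite down=occurs → all inputs occur → occurs.
Reaction-wheel cluster down [OR]: B IMU degraded=occurs, Thruster branch inoperative=occurs → at least one input occurs → occurs.
Momentum path 2 down [AND]: Primary star tracker offline=not, Reaction-wheel cluster down=occurs, Reserve rate sensor 2 offline=occurs, #1 propellant valve 2 stuck=occurs → not all inputs occur → does not occur.
Spacecraft attitude control lost [OR]: Backup chain fails=not, Momentum path 2 down=not, B star tracker 2 faulted=not → no input occurs → does not occur.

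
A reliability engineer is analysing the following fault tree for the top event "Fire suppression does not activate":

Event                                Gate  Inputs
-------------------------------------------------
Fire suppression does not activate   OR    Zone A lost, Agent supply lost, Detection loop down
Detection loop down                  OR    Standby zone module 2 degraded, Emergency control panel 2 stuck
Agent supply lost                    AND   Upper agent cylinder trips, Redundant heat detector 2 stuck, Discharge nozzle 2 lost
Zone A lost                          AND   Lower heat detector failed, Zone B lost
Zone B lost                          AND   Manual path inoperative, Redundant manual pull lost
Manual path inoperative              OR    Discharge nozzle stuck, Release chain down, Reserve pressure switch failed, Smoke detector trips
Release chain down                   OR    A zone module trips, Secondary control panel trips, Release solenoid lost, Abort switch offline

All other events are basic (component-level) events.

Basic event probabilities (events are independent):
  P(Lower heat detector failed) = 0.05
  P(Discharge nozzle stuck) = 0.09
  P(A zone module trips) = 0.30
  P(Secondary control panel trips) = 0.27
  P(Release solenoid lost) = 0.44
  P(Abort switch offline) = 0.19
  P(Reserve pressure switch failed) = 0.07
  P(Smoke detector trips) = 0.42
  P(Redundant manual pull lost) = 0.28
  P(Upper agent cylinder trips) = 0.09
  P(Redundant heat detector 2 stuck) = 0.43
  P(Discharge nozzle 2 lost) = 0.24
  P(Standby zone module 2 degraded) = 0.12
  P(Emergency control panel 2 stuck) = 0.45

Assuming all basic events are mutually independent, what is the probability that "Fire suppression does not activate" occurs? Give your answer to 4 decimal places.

0.5264

P(Release chain down) [OR] = 1 − (1−0.30) × (1−0.27) × (1−0.44) × (1−0.19) = 0.768210
P(Manual path inoperative) [OR] = 1 − (1−0.09) × (1−0.768210) × (1−0.07) × (1−0.42) = 0.886225
P(Zone B lost) [AND] = 0.886225 × 0.28 = 0.248143
P(Zone A lost) [AND] = 0.05 × 0.248143 = 0.012407
P(Agent supply lost) [AND] = 0.09 × 0.43 × 0.24 = 0.009288
P(Detection loop down) [OR] = 1 − (1−0.12) × (1−0.45) = 0.516000
P(Fire suppression does not activate) [OR] = 1 − (1−0.012407) × (1−0.009288) × (1−0.516000) = 0.526445
Rounded to 4 decimal places: P(Fire suppression does not activate) ≈ 0.5264.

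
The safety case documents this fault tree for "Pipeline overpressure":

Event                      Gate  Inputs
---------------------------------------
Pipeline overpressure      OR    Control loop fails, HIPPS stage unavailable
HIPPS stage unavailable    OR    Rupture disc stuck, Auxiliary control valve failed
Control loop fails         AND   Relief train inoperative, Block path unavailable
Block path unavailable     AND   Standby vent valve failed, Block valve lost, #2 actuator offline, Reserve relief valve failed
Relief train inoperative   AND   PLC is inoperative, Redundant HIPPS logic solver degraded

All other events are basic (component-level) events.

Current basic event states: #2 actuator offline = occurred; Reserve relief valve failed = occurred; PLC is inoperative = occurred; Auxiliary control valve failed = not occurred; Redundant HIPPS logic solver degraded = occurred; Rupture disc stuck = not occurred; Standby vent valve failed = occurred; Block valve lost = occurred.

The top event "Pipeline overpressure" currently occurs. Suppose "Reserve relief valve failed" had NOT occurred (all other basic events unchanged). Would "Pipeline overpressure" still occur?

No

Counterfactual: set "Reserve relief valve failed" to not occurred.
Relief train inoperative [AND]: PLC is inoperative=occurs, Redundant HIPPS logic solver degraded=occurs → all inputs occur → occurs.
Block path unavailable [AND]: Standby vent valve failed=occurs, Block valve lost=occurs, #2 actuator offline=occurs, Reserve relief valve failed=not → not all inputs occur → does not occur.
Control loop fails [AND]: Relief train inoperative=occurs, Block path unavailable=not → not all inputs occur → does not occur.
HIPPS stage unavailable [OR]: Rupture disc stuck=not, Auxiliary control valve failed=not → no input occurs → does not occur.
Pipeline overpressure [OR]: Control loop fails=not, HIPPS stage unavailable=not → no input occurs → does not occur.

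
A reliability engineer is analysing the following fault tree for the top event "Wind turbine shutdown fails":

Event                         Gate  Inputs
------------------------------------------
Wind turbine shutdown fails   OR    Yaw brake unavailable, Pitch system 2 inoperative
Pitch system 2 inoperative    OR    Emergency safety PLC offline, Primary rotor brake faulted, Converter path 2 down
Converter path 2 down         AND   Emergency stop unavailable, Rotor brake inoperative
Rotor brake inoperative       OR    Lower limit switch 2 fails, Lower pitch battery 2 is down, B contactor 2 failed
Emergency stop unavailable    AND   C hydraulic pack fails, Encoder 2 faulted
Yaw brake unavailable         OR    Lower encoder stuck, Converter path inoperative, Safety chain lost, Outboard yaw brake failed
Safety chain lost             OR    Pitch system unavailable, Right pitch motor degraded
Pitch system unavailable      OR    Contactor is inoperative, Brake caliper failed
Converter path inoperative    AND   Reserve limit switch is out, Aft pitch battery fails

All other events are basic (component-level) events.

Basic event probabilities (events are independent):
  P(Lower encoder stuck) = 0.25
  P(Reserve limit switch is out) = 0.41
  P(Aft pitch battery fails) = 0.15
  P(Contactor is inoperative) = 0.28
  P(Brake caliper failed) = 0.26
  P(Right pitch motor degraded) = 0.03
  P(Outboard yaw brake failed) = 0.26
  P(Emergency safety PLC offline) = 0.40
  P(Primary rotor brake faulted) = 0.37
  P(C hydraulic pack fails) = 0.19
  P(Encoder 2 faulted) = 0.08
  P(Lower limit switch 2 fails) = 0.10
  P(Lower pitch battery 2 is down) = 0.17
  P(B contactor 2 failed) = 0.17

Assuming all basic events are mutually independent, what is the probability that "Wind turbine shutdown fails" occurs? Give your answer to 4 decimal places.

0.8988

P(Converter path inoperative) [AND] = 0.41 × 0.15 = 0.061500
P(Pitch system unavailable) [OR] = 1 − (1−0.28) × (1−0.26) = 0.467200
P(Safety chain lost) [OR] = 1 − (1−0.467200) × (1−0.03) = 0.483184
P(Yaw brake unavailable) [OR] = 1 − (1−0.25) × (1−0.061500) × (1−0.483184) × (1−0.26) = 0.730807
P(Emergency stop unavailable) [AND] = 0.19 × 0.08 = 0.015200
P(Rotor brake inoperative) [OR] = 1 − (1−0.10) × (1−0.17) × (1−0.17) = 0.379990
P(Converter path 2 down) [AND] = 0.015200 × 0.379990 = 0.005776
P(Pitch system 2 inoperative) [OR] = 1 − (1−0.40) × (1−0.37) × (1−0.005776) = 0.624183
P(Wind turbine shutdown fails) [OR] = 1 − (1−0.730807) × (1−0.624183) = 0.898833
Rounded to 4 decimal places: P(Wind turbine shutdown fails) ≈ 0.8988.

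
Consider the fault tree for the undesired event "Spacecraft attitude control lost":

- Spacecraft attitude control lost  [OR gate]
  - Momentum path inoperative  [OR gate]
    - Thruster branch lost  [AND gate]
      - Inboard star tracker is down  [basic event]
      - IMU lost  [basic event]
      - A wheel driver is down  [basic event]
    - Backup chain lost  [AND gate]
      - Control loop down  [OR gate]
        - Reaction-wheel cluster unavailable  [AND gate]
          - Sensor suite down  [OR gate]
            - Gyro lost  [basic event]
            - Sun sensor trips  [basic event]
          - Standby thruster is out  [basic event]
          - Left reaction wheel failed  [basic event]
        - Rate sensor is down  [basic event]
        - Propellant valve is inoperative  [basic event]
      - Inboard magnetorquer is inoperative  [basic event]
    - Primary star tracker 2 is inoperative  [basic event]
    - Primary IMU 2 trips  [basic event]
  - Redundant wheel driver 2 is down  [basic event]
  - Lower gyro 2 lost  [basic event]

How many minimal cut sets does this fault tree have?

9

Thruster branch lost [AND]: one cut set from each child combined → 1 × 1 × 1 = 1 cut set(s).
Sensor suite down [OR]: union of children's cut sets → 2 cut set(s).
Reaction-wheel cluster unavailable [AND]: one cut set from each child combined → 2 × 1 × 1 = 2 cut set(s).
Control loop down [OR]: union of children's cut sets → 4 cut set(s).
Backup chain lost [AND]: one cut set from each child combined → 4 × 1 = 4 cut set(s).
Momentum path inoperative [OR]: union of children's cut sets → 7 cut set(s).
Spacecraft attitude control lost [OR]: union of children's cut sets → 9 cut set(s).
Minimal cut sets: {A wheel driver is down, IMU lost, Inboard star tracker is down}; {Gyro lost, Inboard magnetorquer is inoperative, Left reaction wheel failed, Standby thruster is out}; {Inboard magnetorquer is inoperative, Left reaction wheel failed, Standby thruster is out, Sun sensor trips}; {Inboard magnetorquer is inoperative, Rate sensor is down}; {Inboard magnetorquer is inoperative, Propellant valve is inoperative}; {Primary star tracker 2 is inoperative}; {Primary IMU 2 trips}; {Redundant wheel driver 2 is down}; {Lower gyro 2 lost}.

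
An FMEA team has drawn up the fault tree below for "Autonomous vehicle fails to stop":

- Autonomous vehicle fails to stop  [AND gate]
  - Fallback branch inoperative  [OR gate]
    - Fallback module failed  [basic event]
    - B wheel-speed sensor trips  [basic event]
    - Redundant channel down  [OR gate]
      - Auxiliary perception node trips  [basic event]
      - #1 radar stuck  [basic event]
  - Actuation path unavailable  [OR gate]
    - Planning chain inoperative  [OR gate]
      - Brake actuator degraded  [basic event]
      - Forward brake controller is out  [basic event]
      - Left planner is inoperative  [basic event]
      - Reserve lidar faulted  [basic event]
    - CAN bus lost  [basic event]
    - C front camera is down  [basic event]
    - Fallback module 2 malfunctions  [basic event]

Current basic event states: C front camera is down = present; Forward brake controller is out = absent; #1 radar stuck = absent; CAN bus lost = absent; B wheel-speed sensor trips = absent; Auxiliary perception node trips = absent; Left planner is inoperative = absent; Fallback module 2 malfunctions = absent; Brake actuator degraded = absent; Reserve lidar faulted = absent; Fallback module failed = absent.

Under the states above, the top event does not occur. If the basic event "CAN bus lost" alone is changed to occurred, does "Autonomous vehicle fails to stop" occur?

Counterfactual: set "CAN bus lost" to occurred.
Redundant channel down [OR]: Auxiliary perception node trips=not, #1 radar stuck=not → no input occurs → does not occur.
Fallback branch inoperative [OR]: Fallback module failed=not, B wheel-speed sensor trips=not, Redundant channel down=not → no input occurs → does not occur.
Planning chain inoperative [OR]: Brake actuator degraded=not, Forward brake controller is out=not, Left planner is inoperative=not, Reserve lidar faulted=not → no input occurs → does not occur.
Actuation path unavailable [OR]: Planning chain inoperative=not, CAN bus lost=occurs, C front camera is down=occurs, Fallback module 2 malfunctions=not → at least one input occurs → occurs.
Autonomous vehicle fails to stop [AND]: Fallback branch inoperative=not, Actuation path unavailable=occurs → not all inputs occur → does not occur.

No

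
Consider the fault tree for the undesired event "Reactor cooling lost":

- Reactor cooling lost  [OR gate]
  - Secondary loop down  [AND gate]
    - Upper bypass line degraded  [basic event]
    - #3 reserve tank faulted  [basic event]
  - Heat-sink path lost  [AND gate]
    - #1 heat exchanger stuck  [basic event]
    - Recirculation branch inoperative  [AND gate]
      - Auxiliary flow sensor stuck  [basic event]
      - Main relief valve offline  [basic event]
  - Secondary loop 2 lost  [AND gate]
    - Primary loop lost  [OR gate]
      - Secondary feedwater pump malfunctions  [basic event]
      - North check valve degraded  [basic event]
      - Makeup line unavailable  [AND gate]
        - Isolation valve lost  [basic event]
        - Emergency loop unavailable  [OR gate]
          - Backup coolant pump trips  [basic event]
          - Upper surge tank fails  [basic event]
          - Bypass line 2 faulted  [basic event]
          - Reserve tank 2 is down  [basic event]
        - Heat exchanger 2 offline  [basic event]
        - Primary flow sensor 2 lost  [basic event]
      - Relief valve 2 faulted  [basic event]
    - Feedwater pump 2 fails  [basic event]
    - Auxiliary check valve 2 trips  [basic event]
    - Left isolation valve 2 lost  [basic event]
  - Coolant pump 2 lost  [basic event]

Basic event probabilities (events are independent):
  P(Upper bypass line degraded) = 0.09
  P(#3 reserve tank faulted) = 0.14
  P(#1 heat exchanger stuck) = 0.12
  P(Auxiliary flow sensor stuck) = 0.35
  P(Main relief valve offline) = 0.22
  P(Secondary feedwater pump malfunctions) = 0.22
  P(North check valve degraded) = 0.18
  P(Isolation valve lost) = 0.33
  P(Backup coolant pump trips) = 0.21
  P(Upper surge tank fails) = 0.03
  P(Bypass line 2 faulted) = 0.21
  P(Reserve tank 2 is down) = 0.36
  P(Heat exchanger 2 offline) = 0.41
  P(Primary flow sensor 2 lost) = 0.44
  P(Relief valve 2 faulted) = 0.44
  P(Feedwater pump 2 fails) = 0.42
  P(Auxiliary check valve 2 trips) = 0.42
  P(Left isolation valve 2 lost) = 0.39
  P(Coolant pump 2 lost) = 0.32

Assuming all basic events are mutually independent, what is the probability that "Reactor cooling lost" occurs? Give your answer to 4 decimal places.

P(Secondary loop down) [AND] = 0.09 × 0.14 = 0.012600
P(Recirculation branch inoperative) [AND] = 0.35 × 0.22 = 0.077000
P(Heat-sink path lost) [AND] = 0.12 × 0.077000 = 0.009240
P(Emergency loop unavailable) [OR] = 1 − (1−0.21) × (1−0.03) × (1−0.21) × (1−0.36) = 0.612559
P(Makeup line unavailable) [AND] = 0.33 × 0.612559 × 0.41 × 0.44 = 0.036467
P(Primary loop lost) [OR] = 1 − (1−0.22) × (1−0.18) × (1−0.036467) × (1−0.44) = 0.654886
P(Secondary loop 2 lost) [AND] = 0.654886 × 0.42 × 0.42 × 0.39 = 0.045054
P(Reactor cooling lost) [OR] = 1 − (1−0.012600) × (1−0.009240) × (1−0.045054) × (1−0.32) = 0.364743
Rounded to 4 decimal places: P(Reactor cooling lost) ≈ 0.3647.

0.3647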